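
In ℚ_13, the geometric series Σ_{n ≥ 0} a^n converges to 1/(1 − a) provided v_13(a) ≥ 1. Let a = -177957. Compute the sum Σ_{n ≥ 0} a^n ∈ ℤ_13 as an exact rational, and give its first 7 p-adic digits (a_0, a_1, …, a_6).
Σ a^n = 1/(1 − a) = 1/177958;  first 7 digits = (1, 0, 0, 10, 6, 12, 8)

v_13(a) = 3 ≥ 1, so the series converges in ℤ_13 to 1/(1 − a) = 1/(1 − (-177957)) = 1/177958. Expand this rational in ℤ_13: compute digits iteratively via d_i = x_i mod 13, x_{i+1} = (x_i − d_i)/13. The first 7 digits are (1, 0, 0, 10, 6, 12, 8).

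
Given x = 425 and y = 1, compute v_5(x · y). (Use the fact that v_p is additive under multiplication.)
v_5(425) = 2

v_p(x) = 2 (factor: 425 = 5^2 · 17); v_p(y) = 0 (factor: 1 = 5^0 · 1). Additivity: v_p(xy) = v_p(x) + v_p(y) = 2 + 0 = 2. (Direct check: xy = 425 = 5^2 · (17).)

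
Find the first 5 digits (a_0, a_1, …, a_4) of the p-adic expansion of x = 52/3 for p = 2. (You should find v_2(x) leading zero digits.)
(a_0, …, a_4) = (0, 0, 1, 1, 1)

v_2(52/3) = 2, so a_0 = ... = a_1 = 0. Factor out: x = 2^2 · u with u = 13/3 a unit in ℤ_2. Expand u iteratively via a_{v+i} = u_i mod 2, u_{i+1} = (u_i − a_{v+i})/2:
  u_0 = 13/3;  a_2 = 1;  u_1 = (u_0 − 1)/2 = 5/3
  u_1 = 5/3;  a_3 = 1;  u_2 = (u_1 − 1)/2 = 1/3
  u_2 = 1/3;  a_4 = 1;  u_3 = (u_2 − 1)/2 = -1/3
Digits: (0, 0, 1, 1, 1).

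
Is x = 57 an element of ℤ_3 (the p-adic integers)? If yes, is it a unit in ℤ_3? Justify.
x ∈ ℤ_3 but not a unit; v_3(x) = 1 > 0

ℤ_3 = {x ∈ ℚ_3 : v_3(x) ≥ 0} and ℤ_3^× = {x ∈ ℤ_3 : v_3(x) = 0}. Here v_3(57) = v_3(num) − v_3(den) = 1; compare against these criteria.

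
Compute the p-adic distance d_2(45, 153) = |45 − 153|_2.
d_2(45, 153) = 1/4

Step 1 — x − y = 45 − 153 = -108. Step 2 — v_2(-108) = 2 (factor: -108 = −(2^2 · 27); the sign does not affect v_p). Step 3 — |x − y|_2 = 2^{-2} = 1/4.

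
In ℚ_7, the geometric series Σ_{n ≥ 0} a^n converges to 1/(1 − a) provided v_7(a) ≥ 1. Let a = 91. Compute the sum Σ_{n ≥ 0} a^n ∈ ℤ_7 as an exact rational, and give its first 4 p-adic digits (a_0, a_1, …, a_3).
Σ a^n = 1/(1 − a) = -1/90;  first 4 digits = (1, 6, 2, 2)

v_7(a) = 1 ≥ 1, so the series converges in ℤ_7 to 1/(1 − a) = 1/(1 − 91) = -1/90. Expand this rational in ℤ_7: compute digits iteratively via d_i = x_i mod 7, x_{i+1} = (x_i − d_i)/7. The first 4 digits are (1, 6, 2, 2).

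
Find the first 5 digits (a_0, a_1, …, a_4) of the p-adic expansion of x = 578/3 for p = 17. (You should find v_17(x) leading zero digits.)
(a_0, …, a_4) = (0, 0, 12, 5, 11)

v_17(578/3) = 2, so a_0 = ... = a_1 = 0. Factor out: x = 17^2 · u with u = 2/3 a unit in ℤ_17. Expand u iteratively via a_{v+i} = u_i mod 17, u_{i+1} = (u_i − a_{v+i})/17:
  u_0 = 2/3;  a_2 = 12;  u_1 = (u_0 − 12)/17 = -2/3
  u_1 = -2/3;  a_3 = 5;  u_2 = (u_1 − 5)/17 = -1/3
  u_2 = -1/3;  a_4 = 11;  u_3 = (u_2 − 11)/17 = -2/3
Digits: (0, 0, 12, 5, 11).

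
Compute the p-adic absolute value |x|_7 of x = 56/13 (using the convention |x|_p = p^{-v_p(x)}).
|56/13|_7 = 1/7

Step 1 — compute v_7(x) by factoring powers of 7 out of the numerator and denominator: v_7(56/13) = 1. Step 2 — apply |x|_p = p^{-v_p(x)} = 7^{-1} = 1/7.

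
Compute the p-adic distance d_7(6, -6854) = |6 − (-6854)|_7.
d_7(6, -6854) = 1/343

Step 1 — x − y = 6 − (-6854) = 6860. Step 2 — v_7(6860) = 3 (factor: 6860 = (7^3 · 20); the sign does not affect v_p). Step 3 — |x − y|_7 = 7^{-3} = 1/343.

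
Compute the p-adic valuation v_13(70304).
v_13(70304) = 3

v_13(n) is the largest exponent k such that 13^k divides n. Factor out: 70304 = 13^3 · 32. (Sign doesn't affect v_p.) So v_13(70304) = 3.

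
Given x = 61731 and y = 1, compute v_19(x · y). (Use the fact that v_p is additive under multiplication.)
v_19(61731) = 3

v_p(x) = 3 (factor: 61731 = 19^3 · 9); v_p(y) = 0 (factor: 1 = 19^0 · 1). Additivity: v_p(xy) = v_p(x) + v_p(y) = 3 + 0 = 3. (Direct check: xy = 61731 = 19^3 · (9).)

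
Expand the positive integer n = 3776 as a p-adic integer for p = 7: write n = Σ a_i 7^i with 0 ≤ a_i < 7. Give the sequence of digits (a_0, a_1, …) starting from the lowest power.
(a_0, a_1, …) = (3, 0, 0, 4, 1)

Repeated division by 7 gives the digits low-to-high: 3776 = 3 + 4·7^3 + 1·7^4. Digit sequence: (3, 0, 0, 4, 1).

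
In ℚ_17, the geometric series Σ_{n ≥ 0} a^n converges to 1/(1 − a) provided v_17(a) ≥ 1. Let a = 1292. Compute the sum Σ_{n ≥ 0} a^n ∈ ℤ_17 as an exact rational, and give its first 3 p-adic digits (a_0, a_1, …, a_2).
Σ a^n = 1/(1 − a) = -1/1291;  first 3 digits = (1, 8, 0)

v_17(a) = 1 ≥ 1, so the series converges in ℤ_17 to 1/(1 − a) = 1/(1 − 1292) = -1/1291. Expand this rational in ℤ_17: compute digits iteratively via d_i = x_i mod 17, x_{i+1} = (x_i − d_i)/17. The first 3 digits are (1, 8, 0).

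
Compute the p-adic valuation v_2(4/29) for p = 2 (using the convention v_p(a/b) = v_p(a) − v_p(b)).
v_2(4/29) = 2

Factor powers of 2 from the numerator and denominator of the reduced fraction: 4 = 2^2 · 1 and 29 = 2^0 · 29. Apply v_p(a/b) = v_p(a) − v_p(b): v_2(4/29) = 2 − 0 = 2.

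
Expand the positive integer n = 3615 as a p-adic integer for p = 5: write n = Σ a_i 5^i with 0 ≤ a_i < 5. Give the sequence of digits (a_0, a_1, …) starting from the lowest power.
(a_0, a_1, …) = (0, 3, 4, 3, 0, 1)

Repeated division by 5 gives the digits low-to-high: 3615 = 3·5^1 + 4·5^2 + 3·5^3 + 1·5^5. Digit sequence: (0, 3, 4, 3, 0, 1).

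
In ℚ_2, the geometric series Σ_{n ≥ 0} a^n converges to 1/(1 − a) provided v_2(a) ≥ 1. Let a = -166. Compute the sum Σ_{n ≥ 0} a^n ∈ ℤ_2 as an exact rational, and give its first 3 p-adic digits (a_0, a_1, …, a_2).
Σ a^n = 1/(1 − a) = 1/167;  first 3 digits = (1, 1, 1)

v_2(a) = 1 ≥ 1, so the series converges in ℤ_2 to 1/(1 − a) = 1/(1 − (-166)) = 1/167. Expand this rational in ℤ_2: compute digits iteratively via d_i = x_i mod 2, x_{i+1} = (x_i − d_i)/2. The first 3 digits are (1, 1, 1).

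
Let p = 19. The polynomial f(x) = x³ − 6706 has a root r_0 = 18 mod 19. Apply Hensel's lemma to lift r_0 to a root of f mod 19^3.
r_2 = 6326 (mod 6859)

Hensel: r_{i+1} = r_i − f(r_i)/f′(r_i) mod 19^{i+2}, where f′(x) = 3x². Iterate:
  r_0 = 18 (mod 19)
  r_1 = 189 (mod 361)
  r_2 = 6326 (mod 6859)
Final: r = 6326 with f(r) ≡ 0 mod 19^3.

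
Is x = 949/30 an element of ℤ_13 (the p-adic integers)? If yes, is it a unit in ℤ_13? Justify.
x ∈ ℤ_13 but not a unit; v_13(x) = 1 > 0

ℤ_13 = {x ∈ ℚ_13 : v_13(x) ≥ 0} and ℤ_13^× = {x ∈ ℤ_13 : v_13(x) = 0}. Here v_13(949/30) = v_13(num) − v_13(den) = 1; compare against these criteria.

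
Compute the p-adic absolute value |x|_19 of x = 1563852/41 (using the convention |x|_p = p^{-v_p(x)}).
|1563852/41|_19 = 1/130321

Step 1 — compute v_19(x) by factoring powers of 19 out of the numerator and denominator: v_19(1563852/41) = 4. Step 2 — apply |x|_p = p^{-v_p(x)} = 19^{-4} = 1/130321.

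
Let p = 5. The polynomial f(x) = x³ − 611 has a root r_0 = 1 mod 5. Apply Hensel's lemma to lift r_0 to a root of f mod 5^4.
r_3 = 596 (mod 625)

Hensel: r_{i+1} = r_i − f(r_i)/f′(r_i) mod 5^{i+2}, where f′(x) = 3x². Iterate:
  r_0 = 1 (mod 5)
  r_1 = 21 (mod 25)
  r_2 = 96 (mod 125)
  r_3 = 596 (mod 625)
Final: r = 596 with f(r) ≡ 0 mod 5^4.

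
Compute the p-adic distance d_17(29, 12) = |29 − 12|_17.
d_17(29, 12) = 1/17

Step 1 — x − y = 29 − 12 = 17. Step 2 — v_17(17) = 1 (factor: 17 = (17^1 · 1); the sign does not affect v_p). Step 3 — |x − y|_17 = 17^{-1} = 1/17.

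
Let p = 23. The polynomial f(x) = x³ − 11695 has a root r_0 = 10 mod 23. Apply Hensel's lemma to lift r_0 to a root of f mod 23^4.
r_3 = 273089 (mod 279841)

Hensel: r_{i+1} = r_i − f(r_i)/f′(r_i) mod 23^{i+2}, where f′(x) = 3x². Iterate:
  r_0 = 10 (mod 23)
  r_1 = 125 (mod 529)
  r_2 = 5415 (mod 12167)
  r_3 = 273089 (mod 279841)
Final: r = 273089 with f(r) ≡ 0 mod 23^4.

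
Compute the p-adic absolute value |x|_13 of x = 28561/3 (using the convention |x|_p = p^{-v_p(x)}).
|28561/3|_13 = 1/28561

Step 1 — compute v_13(x) by factoring powers of 13 out of the numerator and denominator: v_13(28561/3) = 4. Step 2 — apply |x|_p = p^{-v_p(x)} = 13^{-4} = 1/28561.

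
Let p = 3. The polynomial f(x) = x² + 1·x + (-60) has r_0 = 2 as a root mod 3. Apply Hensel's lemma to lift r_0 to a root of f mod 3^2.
r_1 = 2 (mod 9)

Hensel: r_{i+1} = r_i − f(r_i)·(f′(r_i))^{-1} mod 3^{i+2}, f′(x) = 2x + 1. Iterate:
  r_0 = 2 (mod 3)
  r_1 = 2 (mod 9)
Final: r = 2 satisfies f(r) ≡ 0 mod 3^2.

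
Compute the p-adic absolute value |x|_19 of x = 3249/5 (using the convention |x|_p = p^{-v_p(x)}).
|3249/5|_19 = 1/361

Step 1 — compute v_19(x) by factoring powers of 19 out of the numerator and denominator: v_19(3249/5) = 2. Step 2 — apply |x|_p = p^{-v_p(x)} = 19^{-2} = 1/361.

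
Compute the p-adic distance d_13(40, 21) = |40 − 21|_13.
d_13(40, 21) = 1

Step 1 — x − y = 40 − 21 = 19. Step 2 — v_13(19) = 0 (factor: 19 = (13^0 · 19); the sign does not affect v_p). Step 3 — |x − y|_13 = 13^{0} = 1.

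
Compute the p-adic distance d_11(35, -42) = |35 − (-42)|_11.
d_11(35, -42) = 1/11

Step 1 — x − y = 35 − (-42) = 77. Step 2 — v_11(77) = 1 (factor: 77 = (11^1 · 7); the sign does not affect v_p). Step 3 — |x − y|_11 = 11^{-1} = 1/11.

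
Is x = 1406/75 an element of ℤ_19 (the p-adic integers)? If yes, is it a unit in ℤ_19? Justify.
x ∈ ℤ_19 but not a unit; v_19(x) = 1 > 0

ℤ_19 = {x ∈ ℚ_19 : v_19(x) ≥ 0} and ℤ_19^× = {x ∈ ℤ_19 : v_19(x) = 0}. Here v_19(1406/75) = v_19(num) − v_19(den) = 1; compare against these criteria.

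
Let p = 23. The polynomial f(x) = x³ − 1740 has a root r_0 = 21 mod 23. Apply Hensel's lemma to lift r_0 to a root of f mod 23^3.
r_2 = 11429 (mod 12167)

Hensel: r_{i+1} = r_i − f(r_i)/f′(r_i) mod 23^{i+2}, where f′(x) = 3x². Iterate:
  r_0 = 21 (mod 23)
  r_1 = 320 (mod 529)
  r_2 = 11429 (mod 12167)
Final: r = 11429 with f(r) ≡ 0 mod 23^3.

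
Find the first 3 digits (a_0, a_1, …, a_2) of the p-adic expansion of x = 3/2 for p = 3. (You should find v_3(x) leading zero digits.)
(a_0, …, a_2) = (0, 2, 1)

v_3(3/2) = 1, so a_0 = ... = a_0 = 0. Factor out: x = 3^1 · u with u = 1/2 a unit in ℤ_3. Expand u iteratively via a_{v+i} = u_i mod 3, u_{i+1} = (u_i − a_{v+i})/3:
  u_0 = 1/2;  a_1 = 2;  u_1 = (u_0 − 2)/3 = -1/2
  u_1 = -1/2;  a_2 = 1;  u_2 = (u_1 − 1)/3 = -1/2
Digits: (0, 2, 1).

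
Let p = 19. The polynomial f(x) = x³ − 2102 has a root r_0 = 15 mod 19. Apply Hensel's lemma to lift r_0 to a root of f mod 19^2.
r_1 = 357 (mod 361)

Hensel: r_{i+1} = r_i − f(r_i)/f′(r_i) mod 19^{i+2}, where f′(x) = 3x². Iterate:
  r_0 = 15 (mod 19)
  r_1 = 357 (mod 361)
Final: r = 357 with f(r) ≡ 0 mod 19^2.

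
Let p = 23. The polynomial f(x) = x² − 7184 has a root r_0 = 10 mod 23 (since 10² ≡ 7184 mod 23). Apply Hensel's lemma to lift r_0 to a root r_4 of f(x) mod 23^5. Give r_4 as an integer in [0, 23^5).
r_4 = 1600695 (mod 6436343)

Hensel's recurrence: r_{i+1} = r_i − f(r_i)·(f′(r_i))^{-1} mod 23^{i+2}, with f′(x) = 2x. Iterate:
  r_0 = 10 (mod 23)
  r_1 = 470 (mod 529)
  r_2 = 6818 (mod 12167)
  r_3 = 201490 (mod 279841)
  r_4 = 1600695 (mod 6436343)
Final: r_4 = 1600695, and one checks f(r_4) ≡ 0 mod 23^5.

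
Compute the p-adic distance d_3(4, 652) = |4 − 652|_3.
d_3(4, 652) = 1/81

Step 1 — x − y = 4 − 652 = -648. Step 2 — v_3(-648) = 4 (factor: -648 = −(3^4 · 8); the sign does not affect v_p). Step 3 — |x − y|_3 = 3^{-4} = 1/81.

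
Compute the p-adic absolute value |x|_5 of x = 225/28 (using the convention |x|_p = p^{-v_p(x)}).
|225/28|_5 = 1/25

Step 1 — compute v_5(x) by factoring powers of 5 out of the numerator and denominator: v_5(225/28) = 2. Step 2 — apply |x|_p = p^{-v_p(x)} = 5^{-2} = 1/25.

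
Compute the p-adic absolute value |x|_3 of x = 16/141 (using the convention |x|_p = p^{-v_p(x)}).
|16/141|_3 = 3

Step 1 — compute v_3(x) by factoring powers of 3 out of the numerator and denominator: v_3(16/141) = -1. Step 2 — apply |x|_p = p^{-v_p(x)} = 3^{1} = 3.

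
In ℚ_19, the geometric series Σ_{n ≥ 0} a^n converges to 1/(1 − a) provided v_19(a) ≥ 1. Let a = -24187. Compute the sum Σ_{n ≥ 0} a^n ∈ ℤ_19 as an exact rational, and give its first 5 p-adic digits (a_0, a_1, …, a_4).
Σ a^n = 1/(1 − a) = 1/24188;  first 5 digits = (1, 0, 9, 15, 4)

v_19(a) = 2 ≥ 1, so the series converges in ℤ_19 to 1/(1 − a) = 1/(1 − (-24187)) = 1/24188. Expand this rational in ℤ_19: compute digits iteratively via d_i = x_i mod 19, x_{i+1} = (x_i − d_i)/19. The first 5 digits are (1, 0, 9, 15, 4).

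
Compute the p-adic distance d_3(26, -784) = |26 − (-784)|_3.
d_3(26, -784) = 1/81

Step 1 — x − y = 26 − (-784) = 810. Step 2 — v_3(810) = 4 (factor: 810 = (3^4 · 10); the sign does not affect v_p). Step 3 — |x − y|_3 = 3^{-4} = 1/81.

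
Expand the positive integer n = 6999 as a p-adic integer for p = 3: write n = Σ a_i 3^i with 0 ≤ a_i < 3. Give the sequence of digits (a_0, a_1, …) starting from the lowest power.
(a_0, a_1, …) = (0, 2, 0, 1, 2, 1, 0, 0, 1)

Repeated division by 3 gives the digits low-to-high: 6999 = 2·3^1 + 1·3^3 + 2·3^4 + 1·3^5 + 1·3^8. Digit sequence: (0, 2, 0, 1, 2, 1, 0, 0, 1).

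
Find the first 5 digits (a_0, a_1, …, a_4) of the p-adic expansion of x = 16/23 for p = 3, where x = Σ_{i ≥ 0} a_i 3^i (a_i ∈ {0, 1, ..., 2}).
(a_0, …, a_4) = (2, 1, 2, 1, 2)

v_3(16/23) = 0 (numerator and denominator both coprime to 3), so x ∈ ℤ_3^×. Compute digits iteratively via a_i = x_i mod 3, x_{i+1} = (x_i − a_i)/3, with x_0 = x:
  x_0 = 16/23;  a_0 = 2;  x_1 = (x_0 − 2)/3 = -10/23
  x_1 = -10/23;  a_1 = 1;  x_2 = (x_1 − 1)/3 = -11/23
  x_2 = -11/23;  a_2 = 2;  x_3 = (x_2 − 2)/3 = -19/23
  x_3 = -19/23;  a_3 = 1;  x_4 = (x_3 − 1)/3 = -14/23
  x_4 = -14/23;  a_4 = 2;  x_5 = (x_4 − 2)/3 = -20/23
Digits: (2, 1, 2, 1, 2).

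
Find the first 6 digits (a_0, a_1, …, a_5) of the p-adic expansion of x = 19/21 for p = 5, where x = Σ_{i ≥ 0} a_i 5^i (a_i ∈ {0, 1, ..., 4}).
(a_0, …, a_5) = (4, 2, 4, 1, 2, 0)

v_5(19/21) = 0 (numerator and denominator both coprime to 5), so x ∈ ℤ_5^×. Compute digits iteratively via a_i = x_i mod 5, x_{i+1} = (x_i − a_i)/5, with x_0 = x:
  x_0 = 19/21;  a_0 = 4;  x_1 = (x_0 − 4)/5 = -13/21
  x_1 = -13/21;  a_1 = 2;  x_2 = (x_1 − 2)/5 = -11/21
  x_2 = -11/21;  a_2 = 4;  x_3 = (x_2 − 4)/5 = -19/21
  x_3 = -19/21;  a_3 = 1;  x_4 = (x_3 − 1)/5 = -8/21
  x_4 = -8/21;  a_4 = 2;  x_5 = (x_4 − 2)/5 = -10/21
  x_5 = -10/21;  a_5 = 0;  x_6 = (x_5 − 0)/5 = -2/21
Digits: (4, 2, 4, 1, 2, 0).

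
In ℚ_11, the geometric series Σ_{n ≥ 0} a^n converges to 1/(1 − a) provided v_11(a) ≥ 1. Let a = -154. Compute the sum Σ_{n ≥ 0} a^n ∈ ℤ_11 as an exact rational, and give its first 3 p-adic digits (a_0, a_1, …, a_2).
Σ a^n = 1/(1 − a) = 1/155;  first 3 digits = (1, 8, 7)

v_11(a) = 1 ≥ 1, so the series converges in ℤ_11 to 1/(1 − a) = 1/(1 − (-154)) = 1/155. Expand this rational in ℤ_11: compute digits iteratively via d_i = x_i mod 11, x_{i+1} = (x_i − d_i)/11. The first 3 digits are (1, 8, 7).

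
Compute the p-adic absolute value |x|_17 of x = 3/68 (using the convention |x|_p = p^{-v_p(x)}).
|3/68|_17 = 17

Step 1 — compute v_17(x) by factoring powers of 17 out of the numerator and denominator: v_17(3/68) = -1. Step 2 — apply |x|_p = p^{-v_p(x)} = 17^{1} = 17.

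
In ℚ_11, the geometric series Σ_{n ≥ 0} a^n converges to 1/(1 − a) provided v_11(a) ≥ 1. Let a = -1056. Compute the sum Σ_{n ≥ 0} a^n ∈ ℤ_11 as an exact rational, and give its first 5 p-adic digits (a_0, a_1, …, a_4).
Σ a^n = 1/(1 − a) = 1/1057;  first 5 digits = (1, 3, 0, 6, 4)

v_11(a) = 1 ≥ 1, so the series converges in ℤ_11 to 1/(1 − a) = 1/(1 − (-1056)) = 1/1057. Expand this rational in ℤ_11: compute digits iteratively via d_i = x_i mod 11, x_{i+1} = (x_i − d_i)/11. The first 5 digits are (1, 3, 0, 6, 4).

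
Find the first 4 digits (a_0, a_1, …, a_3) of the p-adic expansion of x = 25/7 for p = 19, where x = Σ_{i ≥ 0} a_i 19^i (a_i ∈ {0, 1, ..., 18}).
(a_0, …, a_3) = (9, 16, 10, 13)

v_19(25/7) = 0 (numerator and denominator both coprime to 19), so x ∈ ℤ_19^×. Compute digits iteratively via a_i = x_i mod 19, x_{i+1} = (x_i − a_i)/19, with x_0 = x:
  x_0 = 25/7;  a_0 = 9;  x_1 = (x_0 − 9)/19 = -2/7
  x_1 = -2/7;  a_1 = 16;  x_2 = (x_1 − 16)/19 = -6/7
  x_2 = -6/7;  a_2 = 10;  x_3 = (x_2 − 10)/19 = -4/7
  x_3 = -4/7;  a_3 = 13;  x_4 = (x_3 − 13)/19 = -5/7
Digits: (9, 16, 10, 13).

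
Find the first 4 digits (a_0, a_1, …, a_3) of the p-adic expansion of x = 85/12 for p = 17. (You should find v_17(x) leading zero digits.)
(a_0, …, a_3) = (0, 16, 9, 15)

v_17(85/12) = 1, so a_0 = ... = a_0 = 0. Factor out: x = 17^1 · u with u = 5/12 a unit in ℤ_17. Expand u iteratively via a_{v+i} = u_i mod 17, u_{i+1} = (u_i − a_{v+i})/17:
  u_0 = 5/12;  a_1 = 16;  u_1 = (u_0 − 16)/17 = -11/12
  u_1 = -11/12;  a_2 = 9;  u_2 = (u_1 − 9)/17 = -7/12
  u_2 = -7/12;  a_3 = 15;  u_3 = (u_2 − 15)/17 = -11/12
Digits: (0, 16, 9, 15).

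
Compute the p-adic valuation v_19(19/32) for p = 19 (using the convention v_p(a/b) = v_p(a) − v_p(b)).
v_19(19/32) = 1

Factor powers of 19 from the numerator and denominator of the reduced fraction: 19 = 19^1 · 1 and 32 = 19^0 · 32. Apply v_p(a/b) = v_p(a) − v_p(b): v_19(19/32) = 1 − 0 = 1.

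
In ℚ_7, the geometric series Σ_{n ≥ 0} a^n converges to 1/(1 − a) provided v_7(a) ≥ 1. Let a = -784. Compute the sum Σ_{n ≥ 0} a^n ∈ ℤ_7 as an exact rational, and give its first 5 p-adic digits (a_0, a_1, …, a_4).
Σ a^n = 1/(1 − a) = 1/785;  first 5 digits = (1, 0, 5, 4, 3)

v_7(a) = 2 ≥ 1, so the series converges in ℤ_7 to 1/(1 − a) = 1/(1 − (-784)) = 1/785. Expand this rational in ℤ_7: compute digits iteratively via d_i = x_i mod 7, x_{i+1} = (x_i − d_i)/7. The first 5 digits are (1, 0, 5, 4, 3).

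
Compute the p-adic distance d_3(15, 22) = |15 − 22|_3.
d_3(15, 22) = 1

Step 1 — x − y = 15 − 22 = -7. Step 2 — v_3(-7) = 0 (factor: -7 = −(3^0 · 7); the sign does not affect v_p). Step 3 — |x − y|_3 = 3^{0} = 1.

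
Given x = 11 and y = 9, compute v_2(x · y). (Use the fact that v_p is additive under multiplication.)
v_2(99) = 0

v_p(x) = 0 (factor: 11 = 2^0 · 11); v_p(y) = 0 (factor: 9 = 2^0 · 9). Additivity: v_p(xy) = v_p(x) + v_p(y) = 0 + 0 = 0. (Direct check: xy = 99 = 2^0 · (99).)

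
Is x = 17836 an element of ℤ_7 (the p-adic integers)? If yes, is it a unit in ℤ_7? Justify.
x ∈ ℤ_7 but not a unit; v_7(x) = 3 > 0

ℤ_7 = {x ∈ ℚ_7 : v_7(x) ≥ 0} and ℤ_7^× = {x ∈ ℤ_7 : v_7(x) = 0}. Here v_7(17836) = v_7(num) − v_7(den) = 3; compare against these criteria.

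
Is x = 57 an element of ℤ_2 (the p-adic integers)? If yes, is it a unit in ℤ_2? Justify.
x ∈ ℤ_2^× (unit); v_2(x) = 0

ℤ_2 = {x ∈ ℚ_2 : v_2(x) ≥ 0} and ℤ_2^× = {x ∈ ℤ_2 : v_2(x) = 0}. Here v_2(57) = v_2(num) − v_2(den) = 0; compare against these criteria.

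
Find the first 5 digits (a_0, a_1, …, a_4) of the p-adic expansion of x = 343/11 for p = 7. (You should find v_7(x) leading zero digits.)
(a_0, …, a_4) = (0, 0, 0, 2, 1)

v_7(343/11) = 3, so a_0 = ... = a_2 = 0. Factor out: x = 7^3 · u with u = 1/11 a unit in ℤ_7. Expand u iteratively via a_{v+i} = u_i mod 7, u_{i+1} = (u_i − a_{v+i})/7:
  u_0 = 1/11;  a_3 = 2;  u_1 = (u_0 − 2)/7 = -3/11
  u_1 = -3/11;  a_4 = 1;  u_2 = (u_1 − 1)/7 = -2/11
Digits: (0, 0, 0, 2, 1).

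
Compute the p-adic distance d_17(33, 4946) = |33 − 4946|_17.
d_17(33, 4946) = 1/4913

Step 1 — x − y = 33 − 4946 = -4913. Step 2 — v_17(-4913) = 3 (factor: -4913 = −(17^3 · 1); the sign does not affect v_p). Step 3 — |x − y|_17 = 17^{-3} = 1/4913.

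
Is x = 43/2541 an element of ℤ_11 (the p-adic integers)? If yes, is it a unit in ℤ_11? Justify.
x ∉ ℤ_11 (v_11(x) = -2 < 0)

ℤ_11 = {x ∈ ℚ_11 : v_11(x) ≥ 0} and ℤ_11^× = {x ∈ ℤ_11 : v_11(x) = 0}. Here v_11(43/2541) = v_11(num) − v_11(den) = -2; compare against these criteria.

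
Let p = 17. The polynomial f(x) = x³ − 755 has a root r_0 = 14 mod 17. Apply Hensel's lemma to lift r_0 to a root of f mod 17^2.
r_1 = 133 (mod 289)

Hensel: r_{i+1} = r_i − f(r_i)/f′(r_i) mod 17^{i+2}, where f′(x) = 3x². Iterate:
  r_0 = 14 (mod 17)
  r_1 = 133 (mod 289)
Final: r = 133 with f(r) ≡ 0 mod 17^2.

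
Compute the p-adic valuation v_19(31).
v_19(31) = 0

v_19(n) is the largest exponent k such that 19^k divides n. Factor out: 31 = 19^0 · 31. (Sign doesn't affect v_p.) So v_19(31) = 0.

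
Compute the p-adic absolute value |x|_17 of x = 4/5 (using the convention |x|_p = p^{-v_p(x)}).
|4/5|_17 = 1

Step 1 — compute v_17(x) by factoring powers of 17 out of the numerator and denominator: v_17(4/5) = 0. Step 2 — apply |x|_p = p^{-v_p(x)} = 17^{0} = 1.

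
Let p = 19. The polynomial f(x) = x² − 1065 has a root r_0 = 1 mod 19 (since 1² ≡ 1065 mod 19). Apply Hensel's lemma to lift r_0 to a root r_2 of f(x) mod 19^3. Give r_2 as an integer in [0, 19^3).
r_2 = 3060 (mod 6859)

Hensel's recurrence: r_{i+1} = r_i − f(r_i)·(f′(r_i))^{-1} mod 19^{i+2}, with f′(x) = 2x. Iterate:
  r_0 = 1 (mod 19)
  r_1 = 172 (mod 361)
  r_2 = 3060 (mod 6859)
Final: r_2 = 3060, and one checks f(r_2) ≡ 0 mod 19^3.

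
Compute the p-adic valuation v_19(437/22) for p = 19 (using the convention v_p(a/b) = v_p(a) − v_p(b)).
v_19(437/22) = 1

Factor powers of 19 from the numerator and denominator of the reduced fraction: 437 = 19^1 · 23 and 22 = 19^0 · 22. Apply v_p(a/b) = v_p(a) − v_p(b): v_19(437/22) = 1 − 0 = 1.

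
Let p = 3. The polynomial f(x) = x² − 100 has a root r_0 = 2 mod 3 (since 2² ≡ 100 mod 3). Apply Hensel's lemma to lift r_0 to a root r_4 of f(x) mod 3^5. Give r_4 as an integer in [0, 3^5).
r_4 = 233 (mod 243)

Hensel's recurrence: r_{i+1} = r_i − f(r_i)·(f′(r_i))^{-1} mod 3^{i+2}, with f′(x) = 2x. Iterate:
  r_0 = 2 (mod 3)
  r_1 = 8 (mod 9)
  r_2 = 17 (mod 27)
  r_3 = 71 (mod 81)
  r_4 = 233 (mod 243)
Final: r_4 = 233, and one checks f(r_4) ≡ 0 mod 3^5.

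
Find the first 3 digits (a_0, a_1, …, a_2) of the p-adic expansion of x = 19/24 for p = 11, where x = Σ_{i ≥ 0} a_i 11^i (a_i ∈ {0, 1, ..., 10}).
(a_0, …, a_2) = (4, 2, 3)

v_11(19/24) = 0 (numerator and denominator both coprime to 11), so x ∈ ℤ_11^×. Compute digits iteratively via a_i = x_i mod 11, x_{i+1} = (x_i − a_i)/11, with x_0 = x:
  x_0 = 19/24;  a_0 = 4;  x_1 = (x_0 − 4)/11 = -7/24
  x_1 = -7/24;  a_1 = 2;  x_2 = (x_1 − 2)/11 = -5/24
  x_2 = -5/24;  a_2 = 3;  x_3 = (x_2 − 3)/11 = -7/24
Digits: (4, 2, 3).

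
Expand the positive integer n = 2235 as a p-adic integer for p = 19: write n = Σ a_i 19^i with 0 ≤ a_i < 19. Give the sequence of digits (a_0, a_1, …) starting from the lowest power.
(a_0, a_1, …) = (12, 3, 6)

Repeated division by 19 gives the digits low-to-high: 2235 = 12 + 3·19^1 + 6·19^2. Digit sequence: (12, 3, 6).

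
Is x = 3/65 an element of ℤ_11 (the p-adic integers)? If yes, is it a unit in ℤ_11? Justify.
x ∈ ℤ_11^× (unit); v_11(x) = 0

ℤ_11 = {x ∈ ℚ_11 : v_11(x) ≥ 0} and ℤ_11^× = {x ∈ ℤ_11 : v_11(x) = 0}. Here v_11(3/65) = v_11(num) − v_11(den) = 0; compare against these criteria.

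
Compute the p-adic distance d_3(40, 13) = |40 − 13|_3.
d_3(40, 13) = 1/27

Step 1 — x − y = 40 − 13 = 27. Step 2 — v_3(27) = 3 (factor: 27 = (3^3 · 1); the sign does not affect v_p). Step 3 — |x − y|_3 = 3^{-3} = 1/27.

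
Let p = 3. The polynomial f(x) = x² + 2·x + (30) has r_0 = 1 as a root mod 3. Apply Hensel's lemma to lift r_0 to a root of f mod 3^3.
r_2 = 4 (mod 27)

Hensel: r_{i+1} = r_i − f(r_i)·(f′(r_i))^{-1} mod 3^{i+2}, f′(x) = 2x + 2. Iterate:
  r_0 = 1 (mod 3)
  r_1 = 4 (mod 9)
  r_2 = 4 (mod 27)
Final: r = 4 satisfies f(r) ≡ 0 mod 3^3.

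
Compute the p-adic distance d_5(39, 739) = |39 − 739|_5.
d_5(39, 739) = 1/25

Step 1 — x − y = 39 − 739 = -700. Step 2 — v_5(-700) = 2 (factor: -700 = −(5^2 · 28); the sign does not affect v_p). Step 3 — |x − y|_5 = 5^{-2} = 1/25.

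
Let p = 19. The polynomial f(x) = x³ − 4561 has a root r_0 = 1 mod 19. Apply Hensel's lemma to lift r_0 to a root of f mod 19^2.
r_1 = 77 (mod 361)

Hensel: r_{i+1} = r_i − f(r_i)/f′(r_i) mod 19^{i+2}, where f′(x) = 3x². Iterate:
  r_0 = 1 (mod 19)
  r_1 = 77 (mod 361)
Final: r = 77 with f(r) ≡ 0 mod 19^2.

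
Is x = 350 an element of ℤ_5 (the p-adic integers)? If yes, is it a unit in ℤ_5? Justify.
x ∈ ℤ_5 but not a unit; v_5(x) = 2 > 0

ℤ_5 = {x ∈ ℚ_5 : v_5(x) ≥ 0} and ℤ_5^× = {x ∈ ℤ_5 : v_5(x) = 0}. Here v_5(350) = v_5(num) − v_5(den) = 2; compare against these criteria.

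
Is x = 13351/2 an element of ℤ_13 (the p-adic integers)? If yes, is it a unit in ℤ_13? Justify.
x ∈ ℤ_13 but not a unit; v_13(x) = 2 > 0

ℤ_13 = {x ∈ ℚ_13 : v_13(x) ≥ 0} and ℤ_13^× = {x ∈ ℤ_13 : v_13(x) = 0}. Here v_13(13351/2) = v_13(num) − v_13(den) = 2; compare against these criteria.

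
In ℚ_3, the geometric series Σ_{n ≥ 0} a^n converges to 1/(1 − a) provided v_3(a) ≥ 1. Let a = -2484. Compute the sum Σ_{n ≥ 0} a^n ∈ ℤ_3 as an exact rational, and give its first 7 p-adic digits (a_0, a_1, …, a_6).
Σ a^n = 1/(1 − a) = 1/2485;  first 7 digits = (1, 0, 0, 1, 2, 1, 0)

v_3(a) = 3 ≥ 1, so the series converges in ℤ_3 to 1/(1 − a) = 1/(1 − (-2484)) = 1/2485. Expand this rational in ℤ_3: compute digits iteratively via d_i = x_i mod 3, x_{i+1} = (x_i − d_i)/3. The first 7 digits are (1, 0, 0, 1, 2, 1, 0).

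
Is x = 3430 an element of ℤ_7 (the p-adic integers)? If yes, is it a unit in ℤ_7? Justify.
x ∈ ℤ_7 but not a unit; v_7(x) = 3 > 0

ℤ_7 = {x ∈ ℚ_7 : v_7(x) ≥ 0} and ℤ_7^× = {x ∈ ℤ_7 : v_7(x) = 0}. Here v_7(3430) = v_7(num) − v_7(den) = 3; compare against these criteria.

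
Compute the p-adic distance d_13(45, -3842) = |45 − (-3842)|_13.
d_13(45, -3842) = 1/169

Step 1 — x − y = 45 − (-3842) = 3887. Step 2 — v_13(3887) = 2 (factor: 3887 = (13^2 · 23); the sign does not affect v_p). Step 3 — |x − y|_13 = 13^{-2} = 1/169.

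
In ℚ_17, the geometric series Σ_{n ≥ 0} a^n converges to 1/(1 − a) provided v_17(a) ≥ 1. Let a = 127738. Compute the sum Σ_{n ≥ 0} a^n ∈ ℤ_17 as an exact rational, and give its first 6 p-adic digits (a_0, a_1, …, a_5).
Σ a^n = 1/(1 − a) = -1/127737;  first 6 digits = (1, 0, 0, 9, 1, 0)

v_17(a) = 3 ≥ 1, so the series converges in ℤ_17 to 1/(1 − a) = 1/(1 − 127738) = -1/127737. Expand this rational in ℤ_17: compute digits iteratively via d_i = x_i mod 17, x_{i+1} = (x_i − d_i)/17. The first 6 digits are (1, 0, 0, 9, 1, 0).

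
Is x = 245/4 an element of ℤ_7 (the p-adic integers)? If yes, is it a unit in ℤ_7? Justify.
x ∈ ℤ_7 but not a unit; v_7(x) = 2 > 0

ℤ_7 = {x ∈ ℚ_7 : v_7(x) ≥ 0} and ℤ_7^× = {x ∈ ℤ_7 : v_7(x) = 0}. Here v_7(245/4) = v_7(num) − v_7(den) = 2; compare against these criteria.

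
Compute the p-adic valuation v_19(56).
v_19(56) = 0

v_19(n) is the largest exponent k such that 19^k divides n. Factor out: 56 = 19^0 · 56. (Sign doesn't affect v_p.) So v_19(56) = 0.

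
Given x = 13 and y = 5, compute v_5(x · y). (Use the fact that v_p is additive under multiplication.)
v_5(65) = 1

v_p(x) = 0 (factor: 13 = 5^0 · 13); v_p(y) = 1 (factor: 5 = 5^1 · 1). Additivity: v_p(xy) = v_p(x) + v_p(y) = 0 + 1 = 1. (Direct check: xy = 65 = 5^1 · (13).)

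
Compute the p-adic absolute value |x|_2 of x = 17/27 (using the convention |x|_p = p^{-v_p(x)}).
|17/27|_2 = 1

Step 1 — compute v_2(x) by factoring powers of 2 out of the numerator and denominator: v_2(17/27) = 0. Step 2 — apply |x|_p = p^{-v_p(x)} = 2^{0} = 1.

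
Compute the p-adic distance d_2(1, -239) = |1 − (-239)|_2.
d_2(1, -239) = 1/16

Step 1 — x − y = 1 − (-239) = 240. Step 2 — v_2(240) = 4 (factor: 240 = (2^4 · 15); the sign does not affect v_p). Step 3 — |x − y|_2 = 2^{-4} = 1/16.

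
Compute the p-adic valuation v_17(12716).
v_17(12716) = 2

v_17(n) is the largest exponent k such that 17^k divides n. Factor out: 12716 = 17^2 · 44. (Sign doesn't affect v_p.) So v_17(12716) = 2.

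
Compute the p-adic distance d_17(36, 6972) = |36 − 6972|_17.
d_17(36, 6972) = 1/289

Step 1 — x − y = 36 − 6972 = -6936. Step 2 — v_17(-6936) = 2 (factor: -6936 = −(17^2 · 24); the sign does not affect v_p). Step 3 — |x − y|_17 = 17^{-2} = 1/289.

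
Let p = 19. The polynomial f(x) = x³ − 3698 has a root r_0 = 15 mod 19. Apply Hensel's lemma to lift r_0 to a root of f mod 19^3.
r_2 = 1744 (mod 6859)

Hensel: r_{i+1} = r_i − f(r_i)/f′(r_i) mod 19^{i+2}, where f′(x) = 3x². Iterate:
  r_0 = 15 (mod 19)
  r_1 = 300 (mod 361)
  r_2 = 1744 (mod 6859)
Final: r = 1744 with f(r) ≡ 0 mod 19^3.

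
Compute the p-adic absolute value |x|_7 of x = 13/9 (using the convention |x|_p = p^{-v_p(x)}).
|13/9|_7 = 1

Step 1 — compute v_7(x) by factoring powers of 7 out of the numerator and denominator: v_7(13/9) = 0. Step 2 — apply |x|_p = p^{-v_p(x)} = 7^{0} = 1.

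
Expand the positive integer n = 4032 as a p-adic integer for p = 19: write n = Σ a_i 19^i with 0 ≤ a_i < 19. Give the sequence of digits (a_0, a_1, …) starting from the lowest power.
(a_0, a_1, …) = (4, 3, 11)

Repeated division by 19 gives the digits low-to-high: 4032 = 4 + 3·19^1 + 11·19^2. Digit sequence: (4, 3, 11).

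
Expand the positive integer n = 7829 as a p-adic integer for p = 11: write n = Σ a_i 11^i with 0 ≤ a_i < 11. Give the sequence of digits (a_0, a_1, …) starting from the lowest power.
(a_0, a_1, …) = (8, 7, 9, 5)

Repeated division by 11 gives the digits low-to-high: 7829 = 8 + 7·11^1 + 9·11^2 + 5·11^3. Digit sequence: (8, 7, 9, 5).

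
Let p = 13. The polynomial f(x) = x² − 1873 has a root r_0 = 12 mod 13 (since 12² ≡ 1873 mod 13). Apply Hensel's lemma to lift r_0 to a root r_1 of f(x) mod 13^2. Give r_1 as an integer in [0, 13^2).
r_1 = 77 (mod 169)

Hensel's recurrence: r_{i+1} = r_i − f(r_i)·(f′(r_i))^{-1} mod 13^{i+2}, with f′(x) = 2x. Iterate:
  r_0 = 12 (mod 13)
  r_1 = 77 (mod 169)
Final: r_1 = 77, and one checks f(r_1) ≡ 0 mod 13^2.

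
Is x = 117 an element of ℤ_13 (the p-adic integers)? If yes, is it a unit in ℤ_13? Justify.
x ∈ ℤ_13 but not a unit; v_13(x) = 1 > 0

ℤ_13 = {x ∈ ℚ_13 : v_13(x) ≥ 0} and ℤ_13^× = {x ∈ ℤ_13 : v_13(x) = 0}. Here v_13(117) = v_13(num) − v_13(den) = 1; compare against these criteria.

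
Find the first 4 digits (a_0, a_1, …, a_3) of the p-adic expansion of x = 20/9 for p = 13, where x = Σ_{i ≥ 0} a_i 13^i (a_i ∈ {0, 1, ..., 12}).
(a_0, …, a_3) = (8, 1, 10, 5)

v_13(20/9) = 0 (numerator and denominator both coprime to 13), so x ∈ ℤ_13^×. Compute digits iteratively via a_i = x_i mod 13, x_{i+1} = (x_i − a_i)/13, with x_0 = x:
  x_0 = 20/9;  a_0 = 8;  x_1 = (x_0 − 8)/13 = -4/9
  x_1 = -4/9;  a_1 = 1;  x_2 = (x_1 − 1)/13 = -1/9
  x_2 = -1/9;  a_2 = 10;  x_3 = (x_2 − 10)/13 = -7/9
  x_3 = -7/9;  a_3 = 5;  x_4 = (x_3 − 5)/13 = -4/9
Digits: (8, 1, 10, 5).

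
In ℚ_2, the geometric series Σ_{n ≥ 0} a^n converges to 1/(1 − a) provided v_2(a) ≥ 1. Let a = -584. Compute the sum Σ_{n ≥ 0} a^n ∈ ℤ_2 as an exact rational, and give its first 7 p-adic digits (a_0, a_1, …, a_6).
Σ a^n = 1/(1 − a) = 1/585;  first 7 digits = (1, 0, 0, 1, 1, 1, 1)

v_2(a) = 3 ≥ 1, so the series converges in ℤ_2 to 1/(1 − a) = 1/(1 − (-584)) = 1/585. Expand this rational in ℤ_2: compute digits iteratively via d_i = x_i mod 2, x_{i+1} = (x_i − d_i)/2. The first 7 digits are (1, 0, 0, 1, 1, 1, 1).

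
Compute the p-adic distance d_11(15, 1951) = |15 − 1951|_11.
d_11(15, 1951) = 1/121

Step 1 — x − y = 15 − 1951 = -1936. Step 2 — v_11(-1936) = 2 (factor: -1936 = −(11^2 · 16); the sign does not affect v_p). Step 3 — |x − y|_11 = 11^{-2} = 1/121.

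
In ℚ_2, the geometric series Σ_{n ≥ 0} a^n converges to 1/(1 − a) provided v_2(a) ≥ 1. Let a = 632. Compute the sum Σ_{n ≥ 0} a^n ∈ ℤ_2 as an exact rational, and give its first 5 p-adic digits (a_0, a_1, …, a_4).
Σ a^n = 1/(1 − a) = -1/631;  first 5 digits = (1, 0, 0, 1, 1)

v_2(a) = 3 ≥ 1, so the series converges in ℤ_2 to 1/(1 − a) = 1/(1 − 632) = -1/631. Expand this rational in ℤ_2: compute digits iteratively via d_i = x_i mod 2, x_{i+1} = (x_i − d_i)/2. The first 5 digits are (1, 0, 0, 1, 1).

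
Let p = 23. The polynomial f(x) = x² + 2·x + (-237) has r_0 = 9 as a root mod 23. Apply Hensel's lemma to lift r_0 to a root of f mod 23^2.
r_1 = 492 (mod 529)

Hensel: r_{i+1} = r_i − f(r_i)·(f′(r_i))^{-1} mod 23^{i+2}, f′(x) = 2x + 2. Iterate:
  r_0 = 9 (mod 23)
  r_1 = 492 (mod 529)
Final: r = 492 satisfies f(r) ≡ 0 mod 23^2.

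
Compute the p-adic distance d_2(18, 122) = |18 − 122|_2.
d_2(18, 122) = 1/8

Step 1 — x − y = 18 − 122 = -104. Step 2 — v_2(-104) = 3 (factor: -104 = −(2^3 · 13); the sign does not affect v_p). Step 3 — |x − y|_2 = 2^{-3} = 1/8.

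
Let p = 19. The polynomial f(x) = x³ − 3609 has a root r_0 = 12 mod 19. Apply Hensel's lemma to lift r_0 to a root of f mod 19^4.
r_3 = 44472 (mod 130321)

Hensel: r_{i+1} = r_i − f(r_i)/f′(r_i) mod 19^{i+2}, where f′(x) = 3x². Iterate:
  r_0 = 12 (mod 19)
  r_1 = 69 (mod 361)
  r_2 = 3318 (mod 6859)
  r_3 = 44472 (mod 130321)
Final: r = 44472 with f(r) ≡ 0 mod 19^4.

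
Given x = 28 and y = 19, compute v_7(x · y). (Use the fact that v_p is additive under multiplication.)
v_7(532) = 1

v_p(x) = 1 (factor: 28 = 7^1 · 4); v_p(y) = 0 (factor: 19 = 7^0 · 19). Additivity: v_p(xy) = v_p(x) + v_p(y) = 1 + 0 = 1. (Direct check: xy = 532 = 7^1 · (76).)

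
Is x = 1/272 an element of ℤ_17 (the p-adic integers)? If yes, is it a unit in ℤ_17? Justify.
x ∉ ℤ_17 (v_17(x) = -1 < 0)

ℤ_17 = {x ∈ ℚ_17 : v_17(x) ≥ 0} and ℤ_17^× = {x ∈ ℤ_17 : v_17(x) = 0}. Here v_17(1/272) = v_17(num) − v_17(den) = -1; compare against these criteria.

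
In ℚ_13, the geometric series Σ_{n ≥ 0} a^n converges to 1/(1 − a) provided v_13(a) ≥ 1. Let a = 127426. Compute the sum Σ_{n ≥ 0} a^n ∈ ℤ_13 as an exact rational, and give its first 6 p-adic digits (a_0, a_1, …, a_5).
Σ a^n = 1/(1 − a) = -1/127425;  first 6 digits = (1, 0, 0, 6, 4, 0)

v_13(a) = 3 ≥ 1, so the series converges in ℤ_13 to 1/(1 − a) = 1/(1 − 127426) = -1/127425. Expand this rational in ℤ_13: compute digits iteratively via d_i = x_i mod 13, x_{i+1} = (x_i − d_i)/13. The first 6 digits are (1, 0, 0, 6, 4, 0).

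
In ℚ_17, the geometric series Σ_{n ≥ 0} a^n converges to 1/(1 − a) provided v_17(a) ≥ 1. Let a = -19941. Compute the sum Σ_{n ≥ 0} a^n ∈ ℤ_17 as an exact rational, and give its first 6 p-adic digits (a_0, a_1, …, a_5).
Σ a^n = 1/(1 − a) = 1/19942;  first 6 digits = (1, 0, 16, 12, 0, 8)

v_17(a) = 2 ≥ 1, so the series converges in ℤ_17 to 1/(1 − a) = 1/(1 − (-19941)) = 1/19942. Expand this rational in ℤ_17: compute digits iteratively via d_i = x_i mod 17, x_{i+1} = (x_i − d_i)/17. The first 6 digits are (1, 0, 16, 12, 0, 8).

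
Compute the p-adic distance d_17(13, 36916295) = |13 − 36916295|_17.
d_17(13, 36916295) = 1/1419857

Step 1 — x − y = 13 − 36916295 = -36916282. Step 2 — v_17(-36916282) = 5 (factor: -36916282 = −(17^5 · 26); the sign does not affect v_p). Step 3 — |x − y|_17 = 17^{-5} = 1/1419857.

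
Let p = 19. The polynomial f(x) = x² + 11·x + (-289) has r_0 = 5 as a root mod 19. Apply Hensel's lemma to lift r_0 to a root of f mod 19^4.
r_3 = 28809 (mod 130321)

Hensel: r_{i+1} = r_i − f(r_i)·(f′(r_i))^{-1} mod 19^{i+2}, f′(x) = 2x + 11. Iterate:
  r_0 = 5 (mod 19)
  r_1 = 290 (mod 361)
  r_2 = 1373 (mod 6859)
  r_3 = 28809 (mod 130321)
Final: r = 28809 satisfies f(r) ≡ 0 mod 19^4.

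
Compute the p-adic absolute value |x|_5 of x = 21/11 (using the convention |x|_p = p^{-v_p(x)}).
|21/11|_5 = 1

Step 1 — compute v_5(x) by factoring powers of 5 out of the numerator and denominator: v_5(21/11) = 0. Step 2 — apply |x|_p = p^{-v_p(x)} = 5^{0} = 1.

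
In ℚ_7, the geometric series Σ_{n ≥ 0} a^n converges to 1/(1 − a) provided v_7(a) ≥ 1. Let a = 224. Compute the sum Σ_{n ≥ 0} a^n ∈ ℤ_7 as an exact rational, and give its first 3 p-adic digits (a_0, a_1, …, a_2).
Σ a^n = 1/(1 − a) = -1/223;  first 3 digits = (1, 4, 6)

v_7(a) = 1 ≥ 1, so the series converges in ℤ_7 to 1/(1 − a) = 1/(1 − 224) = -1/223. Expand this rational in ℤ_7: compute digits iteratively via d_i = x_i mod 7, x_{i+1} = (x_i − d_i)/7. The first 3 digits are (1, 4, 6).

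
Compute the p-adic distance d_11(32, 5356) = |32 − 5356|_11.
d_11(32, 5356) = 1/1331

Step 1 — x − y = 32 − 5356 = -5324. Step 2 — v_11(-5324) = 3 (factor: -5324 = −(11^3 · 4); the sign does not affect v_p). Step 3 — |x − y|_11 = 11^{-3} = 1/1331.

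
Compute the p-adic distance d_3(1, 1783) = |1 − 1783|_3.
d_3(1, 1783) = 1/81

Step 1 — x − y = 1 − 1783 = -1782. Step 2 — v_3(-1782) = 4 (factor: -1782 = −(3^4 · 22); the sign does not affect v_p). Step 3 — |x − y|_3 = 3^{-4} = 1/81.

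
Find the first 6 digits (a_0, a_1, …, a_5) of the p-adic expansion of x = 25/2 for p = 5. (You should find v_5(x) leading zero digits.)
(a_0, …, a_5) = (0, 0, 3, 2, 2, 2)

v_5(25/2) = 2, so a_0 = ... = a_1 = 0. Factor out: x = 5^2 · u with u = 1/2 a unit in ℤ_5. Expand u iteratively via a_{v+i} = u_i mod 5, u_{i+1} = (u_i − a_{v+i})/5:
  u_0 = 1/2;  a_2 = 3;  u_1 = (u_0 − 3)/5 = -1/2
  u_1 = -1/2;  a_3 = 2;  u_2 = (u_1 − 2)/5 = -1/2
  u_2 = -1/2;  a_4 = 2;  u_3 = (u_2 − 2)/5 = -1/2
  u_3 = -1/2;  a_5 = 2;  u_4 = (u_3 − 2)/5 = -1/2
Digits: (0, 0, 3, 2, 2, 2).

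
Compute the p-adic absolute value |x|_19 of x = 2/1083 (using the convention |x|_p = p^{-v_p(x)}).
|2/1083|_19 = 361

Step 1 — compute v_19(x) by factoring powers of 19 out of the numerator and denominator: v_19(2/1083) = -2. Step 2 — apply |x|_p = p^{-v_p(x)} = 19^{2} = 361.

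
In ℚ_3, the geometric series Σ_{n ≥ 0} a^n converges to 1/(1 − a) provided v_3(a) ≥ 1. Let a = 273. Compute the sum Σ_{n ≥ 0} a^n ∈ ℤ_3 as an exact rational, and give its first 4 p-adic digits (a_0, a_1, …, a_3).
Σ a^n = 1/(1 − a) = -1/272;  first 4 digits = (1, 1, 1, 2)

v_3(a) = 1 ≥ 1, so the series converges in ℤ_3 to 1/(1 − a) = 1/(1 − 273) = -1/272. Expand this rational in ℤ_3: compute digits iteratively via d_i = x_i mod 3, x_{i+1} = (x_i − d_i)/3. The first 4 digits are (1, 1, 1, 2).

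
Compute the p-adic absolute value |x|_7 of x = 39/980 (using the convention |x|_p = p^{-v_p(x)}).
|39/980|_7 = 49

Step 1 — compute v_7(x) by factoring powers of 7 out of the numerator and denominator: v_7(39/980) = -2. Step 2 — apply |x|_p = p^{-v_p(x)} = 7^{2} = 49.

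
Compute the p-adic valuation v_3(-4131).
v_3(-4131) = 5

v_3(n) is the largest exponent k such that 3^k divides n. Factor out: -4131 = -3^5 · 17. (Sign doesn't affect v_p.) So v_3(-4131) = 5.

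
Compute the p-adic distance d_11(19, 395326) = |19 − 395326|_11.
d_11(19, 395326) = 1/14641

Step 1 — x − y = 19 − 395326 = -395307. Step 2 — v_11(-395307) = 4 (factor: -395307 = −(11^4 · 27); the sign does not affect v_p). Step 3 — |x − y|_11 = 11^{-4} = 1/14641.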